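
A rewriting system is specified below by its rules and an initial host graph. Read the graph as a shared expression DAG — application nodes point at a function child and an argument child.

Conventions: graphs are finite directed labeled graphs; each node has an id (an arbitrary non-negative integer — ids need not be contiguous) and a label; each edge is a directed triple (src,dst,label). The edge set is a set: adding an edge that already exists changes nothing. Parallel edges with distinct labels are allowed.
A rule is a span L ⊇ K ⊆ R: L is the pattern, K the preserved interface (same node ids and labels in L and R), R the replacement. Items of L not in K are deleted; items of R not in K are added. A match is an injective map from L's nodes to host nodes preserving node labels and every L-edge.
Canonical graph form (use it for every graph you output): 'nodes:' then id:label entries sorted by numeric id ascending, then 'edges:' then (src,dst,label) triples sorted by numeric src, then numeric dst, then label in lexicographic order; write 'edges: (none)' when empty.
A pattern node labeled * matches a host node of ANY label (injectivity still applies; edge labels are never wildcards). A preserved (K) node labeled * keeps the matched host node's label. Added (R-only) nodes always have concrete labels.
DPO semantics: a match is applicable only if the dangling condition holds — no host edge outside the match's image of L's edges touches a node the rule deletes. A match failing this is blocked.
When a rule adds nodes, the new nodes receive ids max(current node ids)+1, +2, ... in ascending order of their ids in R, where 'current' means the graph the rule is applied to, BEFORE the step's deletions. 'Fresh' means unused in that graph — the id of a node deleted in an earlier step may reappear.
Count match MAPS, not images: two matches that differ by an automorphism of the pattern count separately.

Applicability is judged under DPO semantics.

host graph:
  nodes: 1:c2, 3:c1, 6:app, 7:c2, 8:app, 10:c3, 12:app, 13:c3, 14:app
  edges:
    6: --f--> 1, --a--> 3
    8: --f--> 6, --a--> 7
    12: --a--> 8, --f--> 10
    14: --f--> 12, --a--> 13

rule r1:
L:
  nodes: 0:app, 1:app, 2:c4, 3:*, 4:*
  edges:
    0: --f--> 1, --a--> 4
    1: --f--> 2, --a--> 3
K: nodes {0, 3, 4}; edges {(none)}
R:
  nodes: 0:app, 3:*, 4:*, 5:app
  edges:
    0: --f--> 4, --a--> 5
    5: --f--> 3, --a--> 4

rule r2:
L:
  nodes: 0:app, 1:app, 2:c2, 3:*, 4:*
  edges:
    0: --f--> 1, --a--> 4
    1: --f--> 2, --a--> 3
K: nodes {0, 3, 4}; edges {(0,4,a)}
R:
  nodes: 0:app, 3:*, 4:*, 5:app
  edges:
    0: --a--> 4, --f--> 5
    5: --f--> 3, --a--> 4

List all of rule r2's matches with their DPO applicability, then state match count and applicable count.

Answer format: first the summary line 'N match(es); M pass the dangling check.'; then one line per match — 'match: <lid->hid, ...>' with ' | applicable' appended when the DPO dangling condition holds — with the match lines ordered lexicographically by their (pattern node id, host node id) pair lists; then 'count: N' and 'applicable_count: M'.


1 match(es); 1 pass the dangling check.
match: 0->8, 1->6, 2->1, 3->3, 4->7 | applicable
count: 1
applicable_count: 1


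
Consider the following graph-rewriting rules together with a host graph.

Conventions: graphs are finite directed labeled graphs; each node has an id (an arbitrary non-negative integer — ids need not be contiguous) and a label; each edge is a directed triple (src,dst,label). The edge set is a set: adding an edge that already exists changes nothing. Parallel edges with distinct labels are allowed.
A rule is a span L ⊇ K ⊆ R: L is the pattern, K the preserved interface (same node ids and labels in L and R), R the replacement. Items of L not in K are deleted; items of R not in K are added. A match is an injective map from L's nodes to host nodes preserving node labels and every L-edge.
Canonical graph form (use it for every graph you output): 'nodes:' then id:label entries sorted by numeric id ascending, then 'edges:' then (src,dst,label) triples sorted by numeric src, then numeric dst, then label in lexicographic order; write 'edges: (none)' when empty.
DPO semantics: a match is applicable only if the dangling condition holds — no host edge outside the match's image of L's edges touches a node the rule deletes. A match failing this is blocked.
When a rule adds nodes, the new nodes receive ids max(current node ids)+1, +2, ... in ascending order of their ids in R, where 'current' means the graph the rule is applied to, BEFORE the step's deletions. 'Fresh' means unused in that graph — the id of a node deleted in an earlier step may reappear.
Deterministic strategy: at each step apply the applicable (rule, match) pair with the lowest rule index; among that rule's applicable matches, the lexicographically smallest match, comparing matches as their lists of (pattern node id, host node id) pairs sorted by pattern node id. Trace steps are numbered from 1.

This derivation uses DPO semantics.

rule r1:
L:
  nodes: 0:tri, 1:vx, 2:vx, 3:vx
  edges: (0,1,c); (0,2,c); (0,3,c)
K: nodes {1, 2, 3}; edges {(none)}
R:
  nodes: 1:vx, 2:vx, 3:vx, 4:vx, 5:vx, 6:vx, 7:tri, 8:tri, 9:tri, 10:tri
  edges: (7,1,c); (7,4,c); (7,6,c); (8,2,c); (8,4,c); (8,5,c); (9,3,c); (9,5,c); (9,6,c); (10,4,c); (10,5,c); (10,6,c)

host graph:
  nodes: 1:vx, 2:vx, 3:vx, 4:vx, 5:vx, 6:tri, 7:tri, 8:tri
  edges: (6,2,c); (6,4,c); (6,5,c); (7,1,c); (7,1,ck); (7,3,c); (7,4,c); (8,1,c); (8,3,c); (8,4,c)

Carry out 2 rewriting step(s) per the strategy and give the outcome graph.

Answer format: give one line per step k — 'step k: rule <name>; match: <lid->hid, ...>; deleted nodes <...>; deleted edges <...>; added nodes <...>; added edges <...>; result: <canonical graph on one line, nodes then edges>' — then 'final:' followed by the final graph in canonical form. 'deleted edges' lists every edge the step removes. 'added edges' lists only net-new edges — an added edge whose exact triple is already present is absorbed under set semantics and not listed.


step 1: rule r1; match: 0->6, 1->2, 2->4, 3->5; deleted nodes 6; deleted edges (6,2,c); (6,4,c); (6,5,c); added nodes 9, 10, 11, 12, 13, 14, 15; added edges (12,2,c); (12,9,c); (12,11,c); (13,4,c); (13,9,c); (13,10,c); (14,5,c); (14,10,c); (14,11,c); (15,9,c); (15,10,c); (15,11,c); result: nodes: 1:vx, 2:vx, 3:vx, 4:vx, 5:vx, 7:tri, 8:tri, 9:vx, 10:vx, 11:vx, 12:tri, 13:tri, 14:tri, 15:tri edges: (7,1,c); (7,1,ck); (7,3,c); (7,4,c); (8,1,c); (8,3,c); (8,4,c); (12,2,c); (12,9,c); (12,11,c); (13,4,c); (13,9,c); (13,10,c); (14,5,c); (14,10,c); (14,11,c); (15,9,c); (15,10,c); (15,11,c)
step 2: rule r1; match: 0->8, 1->1, 2->3, 3->4; deleted nodes 8; deleted edges (8,1,c); (8,3,c); (8,4,c); added nodes 16, 17, 18, 19, 20, 21, 22; added edges (19,1,c); (19,16,c); (19,18,c); (20,3,c); (20,16,c); (20,17,c); (21,4,c); (21,17,c); (21,18,c); (22,16,c); (22,17,c); (22,18,c); result: nodes: 1:vx, 2:vx, 3:vx, 4:vx, 5:vx, 7:tri, 9:vx, 10:vx, 11:vx, 12:tri, 13:tri, 14:tri, 15:tri, 16:vx, 17:vx, 18:vx, 19:tri, 20:tri, 21:tri, 22:tri edges: (7,1,c); (7,1,ck); (7,3,c); (7,4,c); (12,2,c); (12,9,c); (12,11,c); (13,4,c); (13,9,c); (13,10,c); (14,5,c); (14,10,c); (14,11,c); (15,9,c); (15,10,c); (15,11,c); (19,1,c); (19,16,c); (19,18,c); (20,3,c); (20,16,c); (20,17,c); (21,4,c); (21,17,c); (21,18,c); (22,16,c); (22,17,c); (22,18,c)
final:
nodes: 1:vx, 2:vx, 3:vx, 4:vx, 5:vx, 7:tri, 9:vx, 10:vx, 11:vx, 12:tri, 13:tri, 14:tri, 15:tri, 16:vx, 17:vx, 18:vx, 19:tri, 20:tri, 21:tri, 22:tri
edges: (7,1,c); (7,1,ck); (7,3,c); (7,4,c); (12,2,c); (12,9,c); (12,11,c); (13,4,c); (13,9,c); (13,10,c); (14,5,c); (14,10,c); (14,11,c); (15,9,c); (15,10,c); (15,11,c); (19,1,c); (19,16,c); (19,18,c); (20,3,c); (20,16,c); (20,17,c); (21,4,c); (21,17,c); (21,18,c); (22,16,c); (22,17,c); (22,18,c)


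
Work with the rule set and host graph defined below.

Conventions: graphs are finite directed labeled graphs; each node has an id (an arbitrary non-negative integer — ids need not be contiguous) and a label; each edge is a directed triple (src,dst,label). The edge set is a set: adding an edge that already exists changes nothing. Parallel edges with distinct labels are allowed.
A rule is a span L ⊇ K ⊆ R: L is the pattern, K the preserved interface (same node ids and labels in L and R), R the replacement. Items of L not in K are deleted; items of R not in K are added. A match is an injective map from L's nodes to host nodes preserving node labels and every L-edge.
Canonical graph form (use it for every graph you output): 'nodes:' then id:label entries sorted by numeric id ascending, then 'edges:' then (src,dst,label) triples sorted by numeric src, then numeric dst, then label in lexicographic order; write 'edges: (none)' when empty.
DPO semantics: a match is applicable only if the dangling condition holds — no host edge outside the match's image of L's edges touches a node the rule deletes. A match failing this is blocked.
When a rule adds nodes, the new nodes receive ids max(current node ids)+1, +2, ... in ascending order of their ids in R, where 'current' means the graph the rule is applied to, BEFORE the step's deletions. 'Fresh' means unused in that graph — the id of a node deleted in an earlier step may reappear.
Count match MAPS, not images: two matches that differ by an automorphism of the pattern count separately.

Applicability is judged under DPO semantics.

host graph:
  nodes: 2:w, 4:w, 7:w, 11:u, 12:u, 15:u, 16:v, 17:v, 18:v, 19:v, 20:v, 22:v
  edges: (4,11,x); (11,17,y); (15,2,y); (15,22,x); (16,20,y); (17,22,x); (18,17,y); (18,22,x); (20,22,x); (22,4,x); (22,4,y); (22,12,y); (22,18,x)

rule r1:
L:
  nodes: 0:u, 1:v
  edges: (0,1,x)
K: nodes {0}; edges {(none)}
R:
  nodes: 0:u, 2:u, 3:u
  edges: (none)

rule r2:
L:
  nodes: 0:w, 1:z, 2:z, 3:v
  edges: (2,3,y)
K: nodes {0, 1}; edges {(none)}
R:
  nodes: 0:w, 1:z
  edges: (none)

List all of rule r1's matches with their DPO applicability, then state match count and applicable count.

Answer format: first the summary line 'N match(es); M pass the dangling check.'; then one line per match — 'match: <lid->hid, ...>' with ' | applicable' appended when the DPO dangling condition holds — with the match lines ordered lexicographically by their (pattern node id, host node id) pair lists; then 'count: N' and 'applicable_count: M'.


1 match(es); 0 pass the dangling check.
match: 0->15, 1->22
count: 1
applicable_count: 0


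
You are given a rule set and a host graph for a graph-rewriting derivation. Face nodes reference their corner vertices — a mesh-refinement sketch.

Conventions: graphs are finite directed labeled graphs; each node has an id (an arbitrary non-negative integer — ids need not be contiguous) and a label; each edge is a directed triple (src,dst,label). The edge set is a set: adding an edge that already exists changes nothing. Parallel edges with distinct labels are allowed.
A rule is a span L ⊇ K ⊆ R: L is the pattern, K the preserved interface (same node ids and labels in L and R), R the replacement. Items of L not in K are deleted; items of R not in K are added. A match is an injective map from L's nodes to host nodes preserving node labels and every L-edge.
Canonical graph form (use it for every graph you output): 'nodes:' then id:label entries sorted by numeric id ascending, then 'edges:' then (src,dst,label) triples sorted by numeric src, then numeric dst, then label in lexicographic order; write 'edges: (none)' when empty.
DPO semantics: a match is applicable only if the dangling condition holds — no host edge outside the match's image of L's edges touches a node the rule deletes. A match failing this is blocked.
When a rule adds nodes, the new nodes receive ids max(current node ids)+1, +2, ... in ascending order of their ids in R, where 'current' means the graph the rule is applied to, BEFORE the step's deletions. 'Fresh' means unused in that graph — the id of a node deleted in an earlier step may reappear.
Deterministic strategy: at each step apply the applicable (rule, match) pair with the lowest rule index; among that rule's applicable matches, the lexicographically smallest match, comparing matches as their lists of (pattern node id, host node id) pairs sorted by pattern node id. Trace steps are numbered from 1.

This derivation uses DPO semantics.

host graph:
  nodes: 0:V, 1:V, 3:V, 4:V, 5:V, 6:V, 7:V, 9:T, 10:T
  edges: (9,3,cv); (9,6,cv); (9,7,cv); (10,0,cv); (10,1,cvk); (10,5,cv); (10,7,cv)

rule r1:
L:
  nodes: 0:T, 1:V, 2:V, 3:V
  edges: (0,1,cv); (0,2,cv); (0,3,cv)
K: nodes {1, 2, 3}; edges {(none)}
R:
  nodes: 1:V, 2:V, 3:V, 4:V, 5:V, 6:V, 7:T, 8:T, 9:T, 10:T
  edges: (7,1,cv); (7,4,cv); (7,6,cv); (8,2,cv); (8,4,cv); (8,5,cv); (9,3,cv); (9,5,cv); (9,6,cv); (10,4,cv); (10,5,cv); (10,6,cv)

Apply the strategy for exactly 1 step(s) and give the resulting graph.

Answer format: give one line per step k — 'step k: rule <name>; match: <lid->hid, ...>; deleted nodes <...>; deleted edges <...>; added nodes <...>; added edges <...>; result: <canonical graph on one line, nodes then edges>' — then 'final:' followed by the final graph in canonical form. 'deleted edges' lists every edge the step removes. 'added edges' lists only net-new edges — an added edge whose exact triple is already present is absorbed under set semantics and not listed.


step 1: rule r1; match: 0->9, 1->3, 2->6, 3->7; deleted nodes 9; deleted edges (9,3,cv); (9,6,cv); (9,7,cv); added nodes 11, 12, 13, 14, 15, 16, 17; added edges (14,3,cv); (14,11,cv); (14,13,cv); (15,6,cv); (15,11,cv); (15,12,cv); (16,7,cv); (16,12,cv); (16,13,cv); (17,11,cv); (17,12,cv); (17,13,cv); result: nodes: 0:V, 1:V, 3:V, 4:V, 5:V, 6:V, 7:V, 10:T, 11:V, 12:V, 13:V, 14:T, 15:T, 16:T, 17:T edges: (10,0,cv); (10,1,cvk); (10,5,cv); (10,7,cv); (14,3,cv); (14,11,cv); (14,13,cv); (15,6,cv); (15,11,cv); (15,12,cv); (16,7,cv); (16,12,cv); (16,13,cv); (17,11,cv); (17,12,cv); (17,13,cv)
final:
nodes: 0:V, 1:V, 3:V, 4:V, 5:V, 6:V, 7:V, 10:T, 11:V, 12:V, 13:V, 14:T, 15:T, 16:T, 17:T
edges: (10,0,cv); (10,1,cvk); (10,5,cv); (10,7,cv); (14,3,cv); (14,11,cv); (14,13,cv); (15,6,cv); (15,11,cv); (15,12,cv); (16,7,cv); (16,12,cv); (16,13,cv); (17,11,cv); (17,12,cv); (17,13,cv)


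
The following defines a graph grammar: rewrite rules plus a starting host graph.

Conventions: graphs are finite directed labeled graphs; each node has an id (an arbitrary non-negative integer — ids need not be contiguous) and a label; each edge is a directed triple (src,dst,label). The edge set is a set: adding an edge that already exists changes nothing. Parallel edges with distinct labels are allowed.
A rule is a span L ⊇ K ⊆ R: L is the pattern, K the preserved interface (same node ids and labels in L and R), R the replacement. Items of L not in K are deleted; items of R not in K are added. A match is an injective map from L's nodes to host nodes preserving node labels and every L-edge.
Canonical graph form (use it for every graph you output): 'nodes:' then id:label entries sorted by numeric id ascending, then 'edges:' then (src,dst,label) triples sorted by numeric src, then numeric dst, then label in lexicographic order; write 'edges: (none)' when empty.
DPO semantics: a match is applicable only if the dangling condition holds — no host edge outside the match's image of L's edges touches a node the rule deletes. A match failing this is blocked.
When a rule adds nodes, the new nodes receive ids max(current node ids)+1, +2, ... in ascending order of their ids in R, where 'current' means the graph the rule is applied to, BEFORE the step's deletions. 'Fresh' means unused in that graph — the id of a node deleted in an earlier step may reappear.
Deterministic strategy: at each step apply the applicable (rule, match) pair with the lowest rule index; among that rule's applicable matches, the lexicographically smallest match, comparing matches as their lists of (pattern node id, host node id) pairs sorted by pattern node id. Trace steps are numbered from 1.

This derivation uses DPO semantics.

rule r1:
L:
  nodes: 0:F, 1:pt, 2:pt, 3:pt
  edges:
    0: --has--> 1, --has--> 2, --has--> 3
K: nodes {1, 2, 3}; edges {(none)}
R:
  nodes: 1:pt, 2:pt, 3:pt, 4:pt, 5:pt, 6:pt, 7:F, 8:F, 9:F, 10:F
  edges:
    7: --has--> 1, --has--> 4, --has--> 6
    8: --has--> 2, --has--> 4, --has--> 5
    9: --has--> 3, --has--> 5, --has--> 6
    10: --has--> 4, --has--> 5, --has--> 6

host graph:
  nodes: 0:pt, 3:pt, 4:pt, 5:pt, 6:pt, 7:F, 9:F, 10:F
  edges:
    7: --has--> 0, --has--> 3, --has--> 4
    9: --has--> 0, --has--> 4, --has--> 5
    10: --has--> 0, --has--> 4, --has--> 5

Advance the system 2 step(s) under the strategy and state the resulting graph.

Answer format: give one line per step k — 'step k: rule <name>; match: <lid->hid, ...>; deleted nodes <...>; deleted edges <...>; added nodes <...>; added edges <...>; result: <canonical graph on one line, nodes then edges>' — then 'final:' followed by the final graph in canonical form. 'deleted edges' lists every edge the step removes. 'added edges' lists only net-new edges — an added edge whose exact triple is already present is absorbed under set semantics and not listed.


step 1: rule r1; match: 0->7, 1->0, 2->3, 3->4; deleted nodes 7; deleted edges (7,0,has); (7,3,has); (7,4,has); added nodes 11, 12, 13, 14, 15, 16, 17; added edges (14,0,has); (14,11,has); (14,13,has); (15,3,has); (15,11,has); (15,12,has); (16,4,has); (16,12,has); (16,13,has); (17,11,has); (17,12,has); (17,13,has); result: nodes: 0:pt, 3:pt, 4:pt, 5:pt, 6:pt, 9:F, 10:F, 11:pt, 12:pt, 13:pt, 14:F, 15:F, 16:F, 17:F edges: (9,0,has); (9,4,has); (9,5,has); (10,0,has); (10,4,has); (10,5,has); (14,0,has); (14,11,has); (14,13,has); (15,3,has); (15,11,has); (15,12,has); (16,4,has); (16,12,has); (16,13,has); (17,11,has); (17,12,has); (17,13,has)
step 2: rule r1; match: 0->9, 1->0, 2->4, 3->5; deleted nodes 9; deleted edges (9,0,has); (9,4,has); (9,5,has); added nodes 18, 19, 20, 21, 22, 23, 24; added edges (21,0,has); (21,18,has); (21,20,has); (22,4,has); (22,18,has); (22,19,has); (23,5,has); (23,19,has); (23,20,has); (24,18,has); (24,19,has); (24,20,has); result: nodes: 0:pt, 3:pt, 4:pt, 5:pt, 6:pt, 10:F, 11:pt, 12:pt, 13:pt, 14:F, 15:F, 16:F, 17:F, 18:pt, 19:pt, 20:pt, 21:F, 22:F, 23:F, 24:F edges: (10,0,has); (10,4,has); (10,5,has); (14,0,has); (14,11,has); (14,13,has); (15,3,has); (15,11,has); (15,12,has); (16,4,has); (16,12,has); (16,13,has); (17,11,has); (17,12,has); (17,13,has); (21,0,has); (21,18,has); (21,20,has); (22,4,has); (22,18,has); (22,19,has); (23,5,has); (23,19,has); (23,20,has); (24,18,has); (24,19,has); (24,20,has)
final:
nodes: 0:pt, 3:pt, 4:pt, 5:pt, 6:pt, 10:F, 11:pt, 12:pt, 13:pt, 14:F, 15:F, 16:F, 17:F, 18:pt, 19:pt, 20:pt, 21:F, 22:F, 23:F, 24:F
edges: (10,0,has); (10,4,has); (10,5,has); (14,0,has); (14,11,has); (14,13,has); (15,3,has); (15,11,has); (15,12,has); (16,4,has); (16,12,has); (16,13,has); (17,11,has); (17,12,has); (17,13,has); (21,0,has); (21,18,has); (21,20,has); (22,4,has); (22,18,has); (22,19,has); (23,5,has); (23,19,has); (23,20,has); (24,18,has); (24,19,has); (24,20,has)


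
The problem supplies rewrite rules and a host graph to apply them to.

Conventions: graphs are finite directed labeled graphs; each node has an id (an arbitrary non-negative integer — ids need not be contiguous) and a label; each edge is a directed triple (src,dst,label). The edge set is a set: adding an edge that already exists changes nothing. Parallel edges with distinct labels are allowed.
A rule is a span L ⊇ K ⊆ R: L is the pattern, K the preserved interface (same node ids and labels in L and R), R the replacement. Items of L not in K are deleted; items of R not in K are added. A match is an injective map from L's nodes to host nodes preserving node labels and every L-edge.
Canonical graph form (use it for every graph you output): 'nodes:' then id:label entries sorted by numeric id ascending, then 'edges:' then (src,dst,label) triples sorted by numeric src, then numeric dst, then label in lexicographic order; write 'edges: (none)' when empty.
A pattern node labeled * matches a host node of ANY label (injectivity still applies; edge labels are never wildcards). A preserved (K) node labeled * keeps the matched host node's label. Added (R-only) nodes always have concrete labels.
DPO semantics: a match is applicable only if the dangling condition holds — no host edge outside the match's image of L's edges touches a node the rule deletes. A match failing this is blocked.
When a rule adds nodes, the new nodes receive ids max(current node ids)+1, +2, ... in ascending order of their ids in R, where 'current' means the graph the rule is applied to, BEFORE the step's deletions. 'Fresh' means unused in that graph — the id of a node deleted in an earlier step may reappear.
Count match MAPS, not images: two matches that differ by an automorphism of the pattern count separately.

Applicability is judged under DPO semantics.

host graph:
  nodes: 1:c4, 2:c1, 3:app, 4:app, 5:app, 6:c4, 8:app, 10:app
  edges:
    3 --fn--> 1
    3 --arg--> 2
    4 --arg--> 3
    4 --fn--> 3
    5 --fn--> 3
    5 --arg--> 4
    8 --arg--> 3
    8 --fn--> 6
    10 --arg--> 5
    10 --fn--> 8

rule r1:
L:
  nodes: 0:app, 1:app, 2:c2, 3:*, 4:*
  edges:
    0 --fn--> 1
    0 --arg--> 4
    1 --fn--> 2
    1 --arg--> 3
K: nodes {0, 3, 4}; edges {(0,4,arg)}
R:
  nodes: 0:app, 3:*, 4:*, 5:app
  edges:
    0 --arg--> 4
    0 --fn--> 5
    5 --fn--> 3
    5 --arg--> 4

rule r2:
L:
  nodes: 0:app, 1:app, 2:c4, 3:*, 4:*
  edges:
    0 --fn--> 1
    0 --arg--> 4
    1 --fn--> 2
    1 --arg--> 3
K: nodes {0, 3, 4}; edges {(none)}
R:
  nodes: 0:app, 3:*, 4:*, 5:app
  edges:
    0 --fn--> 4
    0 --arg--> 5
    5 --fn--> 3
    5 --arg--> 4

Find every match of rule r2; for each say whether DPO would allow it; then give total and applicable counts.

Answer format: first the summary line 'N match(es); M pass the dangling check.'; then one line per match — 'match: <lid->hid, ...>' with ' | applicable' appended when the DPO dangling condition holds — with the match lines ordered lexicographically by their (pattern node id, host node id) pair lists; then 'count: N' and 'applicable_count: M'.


2 match(es); 1 pass the dangling check.
match: 0->5, 1->3, 2->1, 3->2, 4->4
match: 0->10, 1->8, 2->6, 3->3, 4->5 | applicable
count: 2
applicable_count: 1


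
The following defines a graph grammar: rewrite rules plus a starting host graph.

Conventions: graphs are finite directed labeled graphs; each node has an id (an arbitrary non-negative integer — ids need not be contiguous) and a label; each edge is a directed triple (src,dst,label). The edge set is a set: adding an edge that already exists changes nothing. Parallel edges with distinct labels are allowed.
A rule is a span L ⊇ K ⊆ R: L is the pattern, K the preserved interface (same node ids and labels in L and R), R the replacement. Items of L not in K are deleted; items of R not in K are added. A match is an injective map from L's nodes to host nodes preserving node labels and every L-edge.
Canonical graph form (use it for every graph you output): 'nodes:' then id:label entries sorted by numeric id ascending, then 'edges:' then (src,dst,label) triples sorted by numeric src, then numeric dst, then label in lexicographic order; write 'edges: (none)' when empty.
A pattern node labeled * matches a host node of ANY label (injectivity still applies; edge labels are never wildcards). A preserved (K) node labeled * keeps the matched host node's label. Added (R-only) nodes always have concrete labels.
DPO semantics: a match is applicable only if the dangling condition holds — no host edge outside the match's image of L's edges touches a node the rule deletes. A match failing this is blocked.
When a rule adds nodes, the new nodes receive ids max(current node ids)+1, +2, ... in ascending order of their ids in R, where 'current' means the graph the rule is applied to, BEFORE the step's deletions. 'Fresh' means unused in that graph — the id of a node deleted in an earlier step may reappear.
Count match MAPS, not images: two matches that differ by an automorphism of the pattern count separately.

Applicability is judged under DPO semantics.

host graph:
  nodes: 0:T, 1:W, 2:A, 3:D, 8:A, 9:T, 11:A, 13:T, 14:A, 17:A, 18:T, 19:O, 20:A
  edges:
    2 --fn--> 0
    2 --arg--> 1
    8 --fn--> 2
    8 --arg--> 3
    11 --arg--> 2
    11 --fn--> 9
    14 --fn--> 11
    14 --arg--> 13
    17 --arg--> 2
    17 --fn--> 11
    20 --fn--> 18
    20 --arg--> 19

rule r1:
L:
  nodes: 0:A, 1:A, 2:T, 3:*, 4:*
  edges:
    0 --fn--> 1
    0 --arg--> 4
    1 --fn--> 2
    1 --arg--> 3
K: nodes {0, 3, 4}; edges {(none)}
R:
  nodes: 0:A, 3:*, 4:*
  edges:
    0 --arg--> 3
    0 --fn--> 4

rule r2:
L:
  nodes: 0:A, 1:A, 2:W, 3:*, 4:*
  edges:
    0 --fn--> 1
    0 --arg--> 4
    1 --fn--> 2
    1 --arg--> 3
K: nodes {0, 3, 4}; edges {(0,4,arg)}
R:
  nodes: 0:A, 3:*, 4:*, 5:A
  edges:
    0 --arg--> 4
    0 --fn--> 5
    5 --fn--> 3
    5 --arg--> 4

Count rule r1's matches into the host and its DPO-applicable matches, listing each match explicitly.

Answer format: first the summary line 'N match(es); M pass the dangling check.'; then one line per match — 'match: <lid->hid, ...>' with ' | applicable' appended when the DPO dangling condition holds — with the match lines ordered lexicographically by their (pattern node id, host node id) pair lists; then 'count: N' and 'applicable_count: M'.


2 match(es); 0 pass the dangling check.
match: 0->8, 1->2, 2->0, 3->1, 4->3
match: 0->14, 1->11, 2->9, 3->2, 4->13
count: 2
applicable_count: 0


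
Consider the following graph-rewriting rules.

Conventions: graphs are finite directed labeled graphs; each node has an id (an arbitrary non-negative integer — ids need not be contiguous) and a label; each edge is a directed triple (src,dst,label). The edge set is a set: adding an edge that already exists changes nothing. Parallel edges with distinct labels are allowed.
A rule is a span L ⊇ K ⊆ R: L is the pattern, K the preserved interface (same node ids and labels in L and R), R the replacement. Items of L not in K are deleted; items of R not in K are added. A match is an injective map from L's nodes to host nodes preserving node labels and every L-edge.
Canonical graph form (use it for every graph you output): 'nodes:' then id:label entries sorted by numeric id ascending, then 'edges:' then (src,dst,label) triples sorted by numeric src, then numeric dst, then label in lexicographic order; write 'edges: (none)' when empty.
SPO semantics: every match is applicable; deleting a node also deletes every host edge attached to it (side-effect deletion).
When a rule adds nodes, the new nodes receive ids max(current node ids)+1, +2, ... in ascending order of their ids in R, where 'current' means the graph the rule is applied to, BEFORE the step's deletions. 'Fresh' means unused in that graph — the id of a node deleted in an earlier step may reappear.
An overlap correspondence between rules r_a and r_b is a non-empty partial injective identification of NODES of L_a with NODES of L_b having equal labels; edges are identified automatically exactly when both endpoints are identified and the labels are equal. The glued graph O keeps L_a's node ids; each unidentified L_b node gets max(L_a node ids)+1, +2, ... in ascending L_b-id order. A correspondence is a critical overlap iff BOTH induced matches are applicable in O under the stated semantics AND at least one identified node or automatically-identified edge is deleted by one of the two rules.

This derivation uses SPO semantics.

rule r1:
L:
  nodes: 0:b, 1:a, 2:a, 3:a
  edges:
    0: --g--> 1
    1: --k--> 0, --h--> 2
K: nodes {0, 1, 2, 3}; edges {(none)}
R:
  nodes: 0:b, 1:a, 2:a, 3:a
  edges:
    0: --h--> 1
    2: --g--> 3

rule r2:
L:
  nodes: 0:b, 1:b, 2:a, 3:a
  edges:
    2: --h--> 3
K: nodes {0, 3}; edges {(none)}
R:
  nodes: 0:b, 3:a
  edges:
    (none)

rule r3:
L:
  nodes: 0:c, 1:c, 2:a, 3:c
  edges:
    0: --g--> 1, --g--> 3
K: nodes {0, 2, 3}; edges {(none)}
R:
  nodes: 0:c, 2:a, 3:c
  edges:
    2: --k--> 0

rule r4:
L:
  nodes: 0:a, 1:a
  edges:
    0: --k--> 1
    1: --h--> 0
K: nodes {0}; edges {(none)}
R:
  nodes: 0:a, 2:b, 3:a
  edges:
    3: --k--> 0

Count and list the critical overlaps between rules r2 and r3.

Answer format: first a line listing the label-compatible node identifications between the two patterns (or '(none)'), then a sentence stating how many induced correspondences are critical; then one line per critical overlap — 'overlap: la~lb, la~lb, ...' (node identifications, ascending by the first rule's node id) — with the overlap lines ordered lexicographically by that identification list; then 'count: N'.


label-compatible node identifications between L(r2) and L(r3): 2~2, 3~2
1 of the induced correspondences is a critical overlap of r2 and r3.
overlap: 2~2
count: 1


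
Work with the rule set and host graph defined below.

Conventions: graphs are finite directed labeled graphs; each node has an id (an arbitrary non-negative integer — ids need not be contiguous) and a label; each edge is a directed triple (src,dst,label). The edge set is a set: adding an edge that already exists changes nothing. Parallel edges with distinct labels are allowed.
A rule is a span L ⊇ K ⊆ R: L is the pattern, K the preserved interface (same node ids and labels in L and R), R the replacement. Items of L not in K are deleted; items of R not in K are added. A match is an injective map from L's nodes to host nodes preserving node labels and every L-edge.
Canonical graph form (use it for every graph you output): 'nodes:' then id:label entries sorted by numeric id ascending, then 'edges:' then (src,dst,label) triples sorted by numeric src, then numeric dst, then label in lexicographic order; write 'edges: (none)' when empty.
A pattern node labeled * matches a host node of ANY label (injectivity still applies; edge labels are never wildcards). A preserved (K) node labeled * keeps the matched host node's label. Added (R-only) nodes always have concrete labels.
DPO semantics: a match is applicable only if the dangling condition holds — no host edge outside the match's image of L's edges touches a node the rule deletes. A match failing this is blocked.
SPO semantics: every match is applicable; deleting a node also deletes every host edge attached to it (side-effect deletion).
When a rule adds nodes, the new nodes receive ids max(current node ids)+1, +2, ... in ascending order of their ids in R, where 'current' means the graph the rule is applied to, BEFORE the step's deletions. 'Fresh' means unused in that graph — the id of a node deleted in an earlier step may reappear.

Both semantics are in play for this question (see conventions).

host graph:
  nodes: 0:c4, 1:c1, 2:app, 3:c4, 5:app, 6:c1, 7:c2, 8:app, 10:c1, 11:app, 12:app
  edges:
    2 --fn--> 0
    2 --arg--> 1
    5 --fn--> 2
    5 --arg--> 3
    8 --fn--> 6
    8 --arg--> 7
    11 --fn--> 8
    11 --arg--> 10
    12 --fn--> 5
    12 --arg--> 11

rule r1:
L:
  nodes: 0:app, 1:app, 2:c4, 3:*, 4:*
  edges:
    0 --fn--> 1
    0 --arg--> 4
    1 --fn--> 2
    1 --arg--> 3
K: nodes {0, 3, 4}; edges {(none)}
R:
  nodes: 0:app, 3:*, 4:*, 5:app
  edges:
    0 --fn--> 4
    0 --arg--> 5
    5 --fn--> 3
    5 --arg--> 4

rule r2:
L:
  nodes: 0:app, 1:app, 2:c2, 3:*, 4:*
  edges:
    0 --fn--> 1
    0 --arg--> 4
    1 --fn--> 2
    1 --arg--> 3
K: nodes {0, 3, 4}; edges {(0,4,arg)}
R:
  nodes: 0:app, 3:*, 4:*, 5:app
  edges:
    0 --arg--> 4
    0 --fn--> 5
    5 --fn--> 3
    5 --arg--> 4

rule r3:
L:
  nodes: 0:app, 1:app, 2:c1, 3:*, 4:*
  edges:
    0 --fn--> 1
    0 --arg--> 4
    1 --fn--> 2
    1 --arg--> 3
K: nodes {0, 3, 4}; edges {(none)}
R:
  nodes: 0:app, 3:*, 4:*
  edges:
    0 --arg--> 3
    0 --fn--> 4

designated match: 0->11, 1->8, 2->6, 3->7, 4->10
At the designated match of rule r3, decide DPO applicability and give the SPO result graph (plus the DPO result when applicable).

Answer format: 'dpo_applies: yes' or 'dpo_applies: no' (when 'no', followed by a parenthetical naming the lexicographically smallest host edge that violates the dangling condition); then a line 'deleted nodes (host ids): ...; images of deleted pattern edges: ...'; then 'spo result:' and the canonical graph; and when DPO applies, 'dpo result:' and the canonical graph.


dpo_applies: yes
deleted nodes (host ids): 6, 8; images of deleted pattern edges: (8,6,fn); (8,7,arg); (11,8,fn); (11,10,arg)
spo result:
nodes: 0:c4, 1:c1, 2:app, 3:c4, 5:app, 7:c2, 10:c1, 11:app, 12:app
edges: (2,0,fn); (2,1,arg); (5,2,fn); (5,3,arg); (11,7,arg); (11,10,fn); (12,5,fn); (12,11,arg)
dpo result:
nodes: 0:c4, 1:c1, 2:app, 3:c4, 5:app, 7:c2, 10:c1, 11:app, 12:app
edges: (2,0,fn); (2,1,arg); (5,2,fn); (5,3,arg); (11,7,arg); (11,10,fn); (12,5,fn); (12,11,arg)


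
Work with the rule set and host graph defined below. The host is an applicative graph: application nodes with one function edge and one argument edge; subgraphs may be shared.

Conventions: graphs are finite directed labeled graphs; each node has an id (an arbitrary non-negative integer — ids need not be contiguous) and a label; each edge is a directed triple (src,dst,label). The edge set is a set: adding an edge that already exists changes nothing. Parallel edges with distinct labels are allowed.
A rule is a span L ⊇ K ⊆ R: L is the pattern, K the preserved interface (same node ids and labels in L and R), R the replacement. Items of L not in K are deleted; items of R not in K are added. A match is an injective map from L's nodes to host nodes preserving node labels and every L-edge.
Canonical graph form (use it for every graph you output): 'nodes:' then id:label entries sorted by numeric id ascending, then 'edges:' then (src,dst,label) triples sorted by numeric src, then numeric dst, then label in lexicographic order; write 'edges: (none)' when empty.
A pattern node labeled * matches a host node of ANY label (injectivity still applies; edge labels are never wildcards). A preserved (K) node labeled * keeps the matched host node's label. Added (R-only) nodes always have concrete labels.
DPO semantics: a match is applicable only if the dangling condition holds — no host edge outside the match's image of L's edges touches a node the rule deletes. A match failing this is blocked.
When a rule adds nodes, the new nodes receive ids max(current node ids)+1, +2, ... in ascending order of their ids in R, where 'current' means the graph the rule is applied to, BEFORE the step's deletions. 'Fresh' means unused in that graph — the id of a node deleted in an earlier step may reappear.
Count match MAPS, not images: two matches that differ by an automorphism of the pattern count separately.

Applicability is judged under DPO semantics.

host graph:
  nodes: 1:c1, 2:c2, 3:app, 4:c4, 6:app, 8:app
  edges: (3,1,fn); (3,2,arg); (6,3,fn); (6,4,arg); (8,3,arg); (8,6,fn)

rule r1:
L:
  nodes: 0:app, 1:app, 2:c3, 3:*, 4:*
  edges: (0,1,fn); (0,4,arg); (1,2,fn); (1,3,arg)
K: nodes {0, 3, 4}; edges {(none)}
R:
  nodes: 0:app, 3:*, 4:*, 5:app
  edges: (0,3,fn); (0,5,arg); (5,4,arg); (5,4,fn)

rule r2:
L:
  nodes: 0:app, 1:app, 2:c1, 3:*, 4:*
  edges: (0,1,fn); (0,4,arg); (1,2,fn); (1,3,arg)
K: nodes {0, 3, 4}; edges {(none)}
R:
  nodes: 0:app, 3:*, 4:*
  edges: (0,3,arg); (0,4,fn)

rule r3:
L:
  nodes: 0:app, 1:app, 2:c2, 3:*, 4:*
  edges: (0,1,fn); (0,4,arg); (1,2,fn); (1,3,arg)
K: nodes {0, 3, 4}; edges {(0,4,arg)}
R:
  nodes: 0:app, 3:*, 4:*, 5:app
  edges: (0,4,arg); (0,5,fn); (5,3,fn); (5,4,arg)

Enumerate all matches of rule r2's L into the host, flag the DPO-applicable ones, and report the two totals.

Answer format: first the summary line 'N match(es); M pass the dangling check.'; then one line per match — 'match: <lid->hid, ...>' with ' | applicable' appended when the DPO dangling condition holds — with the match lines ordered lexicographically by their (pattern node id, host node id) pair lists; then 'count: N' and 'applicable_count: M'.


1 match(es); 0 pass the dangling check.
match: 0->6, 1->3, 2->1, 3->2, 4->4
count: 1
applicable_count: 0


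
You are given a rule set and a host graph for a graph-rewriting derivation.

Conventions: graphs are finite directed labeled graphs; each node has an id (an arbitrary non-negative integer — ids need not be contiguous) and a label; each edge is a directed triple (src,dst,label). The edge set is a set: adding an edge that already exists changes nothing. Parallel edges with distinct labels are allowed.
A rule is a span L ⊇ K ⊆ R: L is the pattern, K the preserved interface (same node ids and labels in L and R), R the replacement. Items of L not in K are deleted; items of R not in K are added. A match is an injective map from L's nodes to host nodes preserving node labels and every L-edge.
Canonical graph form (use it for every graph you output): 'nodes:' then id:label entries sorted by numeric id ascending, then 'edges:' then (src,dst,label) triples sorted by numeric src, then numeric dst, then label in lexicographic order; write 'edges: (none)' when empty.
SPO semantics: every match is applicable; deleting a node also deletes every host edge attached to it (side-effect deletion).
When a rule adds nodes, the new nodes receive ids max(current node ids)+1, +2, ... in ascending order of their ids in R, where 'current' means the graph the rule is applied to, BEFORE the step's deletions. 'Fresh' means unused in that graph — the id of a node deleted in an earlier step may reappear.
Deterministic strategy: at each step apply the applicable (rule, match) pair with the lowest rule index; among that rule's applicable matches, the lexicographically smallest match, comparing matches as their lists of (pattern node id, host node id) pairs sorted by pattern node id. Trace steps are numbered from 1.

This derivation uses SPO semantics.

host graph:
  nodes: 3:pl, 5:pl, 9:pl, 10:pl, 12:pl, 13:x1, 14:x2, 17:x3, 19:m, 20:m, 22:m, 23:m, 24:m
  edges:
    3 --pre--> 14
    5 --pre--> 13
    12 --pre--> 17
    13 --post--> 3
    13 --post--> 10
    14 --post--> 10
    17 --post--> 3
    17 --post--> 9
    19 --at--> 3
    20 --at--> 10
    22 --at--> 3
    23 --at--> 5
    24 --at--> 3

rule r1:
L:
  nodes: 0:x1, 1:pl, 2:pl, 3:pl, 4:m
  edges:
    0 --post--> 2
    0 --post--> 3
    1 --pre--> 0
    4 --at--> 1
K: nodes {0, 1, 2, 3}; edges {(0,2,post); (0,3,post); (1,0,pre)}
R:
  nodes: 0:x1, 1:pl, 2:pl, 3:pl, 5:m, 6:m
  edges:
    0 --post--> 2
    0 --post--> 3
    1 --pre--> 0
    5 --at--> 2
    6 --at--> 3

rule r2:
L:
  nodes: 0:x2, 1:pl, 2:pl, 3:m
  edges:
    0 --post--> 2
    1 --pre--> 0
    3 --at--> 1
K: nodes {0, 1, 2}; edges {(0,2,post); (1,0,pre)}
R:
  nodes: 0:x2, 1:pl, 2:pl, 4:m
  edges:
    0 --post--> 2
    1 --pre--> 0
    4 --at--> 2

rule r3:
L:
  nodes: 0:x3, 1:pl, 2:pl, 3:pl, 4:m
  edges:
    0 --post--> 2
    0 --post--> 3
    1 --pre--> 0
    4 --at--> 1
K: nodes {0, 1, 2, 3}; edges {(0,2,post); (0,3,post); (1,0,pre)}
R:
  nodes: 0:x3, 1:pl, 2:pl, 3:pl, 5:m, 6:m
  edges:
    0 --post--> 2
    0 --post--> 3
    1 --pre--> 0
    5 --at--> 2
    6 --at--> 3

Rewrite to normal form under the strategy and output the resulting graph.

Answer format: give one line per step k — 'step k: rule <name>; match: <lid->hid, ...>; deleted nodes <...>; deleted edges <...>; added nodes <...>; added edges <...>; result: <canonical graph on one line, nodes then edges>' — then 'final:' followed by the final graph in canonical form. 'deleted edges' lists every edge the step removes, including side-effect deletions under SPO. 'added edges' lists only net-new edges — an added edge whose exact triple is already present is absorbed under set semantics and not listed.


step 1: rule r1; match: 0->13, 1->5, 2->3, 3->10, 4->23; deleted nodes 23; deleted edges (23,5,at); added nodes 25, 26; added edges (25,3,at); (26,10,at); result: nodes: 3:pl, 5:pl, 9:pl, 10:pl, 12:pl, 13:x1, 14:x2, 17:x3, 19:m, 20:m, 22:m, 24:m, 25:m, 26:m edges: (3,14,pre); (5,13,pre); (12,17,pre); (13,3,post); (13,10,post); (14,10,post); (17,3,post); (17,9,post); (19,3,at); (20,10,at); (22,3,at); (24,3,at); (25,3,at); (26,10,at)
step 2: rule r2; match: 0->14, 1->3, 2->10, 3->19; deleted nodes 19; deleted edges (19,3,at); added nodes 27; added edges (27,10,at); result: nodes: 3:pl, 5:pl, 9:pl, 10:pl, 12:pl, 13:x1, 14:x2, 17:x3, 20:m, 22:m, 24:m, 25:m, 26:m, 27:m edges: (3,14,pre); (5,13,pre); (12,17,pre); (13,3,post); (13,10,post); (14,10,post); (17,3,post); (17,9,post); (20,10,at); (22,3,at); (24,3,at); (25,3,at); (26,10,at); (27,10,at)
step 3: rule r2; match: 0->14, 1->3, 2->10, 3->22; deleted nodes 22; deleted edges (22,3,at); added nodes 28; added edges (28,10,at); result: nodes: 3:pl, 5:pl, 9:pl, 10:pl, 12:pl, 13:x1, 14:x2, 17:x3, 20:m, 24:m, 25:m, 26:m, 27:m, 28:m edges: (3,14,pre); (5,13,pre); (12,17,pre); (13,3,post); (13,10,post); (14,10,post); (17,3,post); (17,9,post); (20,10,at); (24,3,at); (25,3,at); (26,10,at); (27,10,at); (28,10,at)
step 4: rule r2; match: 0->14, 1->3, 2->10, 3->24; deleted nodes 24; deleted edges (24,3,at); added nodes 29; added edges (29,10,at); result: nodes: 3:pl, 5:pl, 9:pl, 10:pl, 12:pl, 13:x1, 14:x2, 17:x3, 20:m, 25:m, 26:m, 27:m, 28:m, 29:m edges: (3,14,pre); (5,13,pre); (12,17,pre); (13,3,post); (13,10,post); (14,10,post); (17,3,post); (17,9,post); (20,10,at); (25,3,at); (26,10,at); (27,10,at); (28,10,at); (29,10,at)
step 5: rule r2; match: 0->14, 1->3, 2->10, 3->25; deleted nodes 25; deleted edges (25,3,at); added nodes 30; added edges (30,10,at); result: nodes: 3:pl, 5:pl, 9:pl, 10:pl, 12:pl, 13:x1, 14:x2, 17:x3, 20:m, 26:m, 27:m, 28:m, 29:m, 30:m edges: (3,14,pre); (5,13,pre); (12,17,pre); (13,3,post); (13,10,post); (14,10,post); (17,3,post); (17,9,post); (20,10,at); (26,10,at); (27,10,at); (28,10,at); (29,10,at); (30,10,at)
final:
nodes: 3:pl, 5:pl, 9:pl, 10:pl, 12:pl, 13:x1, 14:x2, 17:x3, 20:m, 26:m, 27:m, 28:m, 29:m, 30:m
edges: (3,14,pre); (5,13,pre); (12,17,pre); (13,3,post); (13,10,post); (14,10,post); (17,3,post); (17,9,post); (20,10,at); (26,10,at); (27,10,at); (28,10,at); (29,10,at); (30,10,at)
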